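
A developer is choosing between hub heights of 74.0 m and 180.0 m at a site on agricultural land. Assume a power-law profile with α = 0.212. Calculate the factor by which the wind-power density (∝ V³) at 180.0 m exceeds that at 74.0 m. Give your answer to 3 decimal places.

1.760

Speed ratio: V_B/V_A = (z_B/z_A)^α = (180.0/74.0)^0.212 = (2.4324)^0.212 = 1.20737
Power-density ratio: P_B/P_A = (V_B/V_A)³ = (1.20737)³ = 1.76004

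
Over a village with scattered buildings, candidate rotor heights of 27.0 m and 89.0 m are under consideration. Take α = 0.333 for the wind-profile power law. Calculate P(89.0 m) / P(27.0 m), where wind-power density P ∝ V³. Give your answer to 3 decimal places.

3.292

Speed ratio: V_B/V_A = (z_B/z_A)^α = (89.0/27.0)^0.333 = (3.2963)^0.333 = 1.48766
Power-density ratio: P_B/P_A = (V_B/V_A)³ = (1.48766)³ = 3.29237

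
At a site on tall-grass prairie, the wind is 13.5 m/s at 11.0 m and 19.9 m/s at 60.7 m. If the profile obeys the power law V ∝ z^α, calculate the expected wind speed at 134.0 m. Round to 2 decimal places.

23.82 m/s

First find α: α = ln(V₂/V₁)/ln(z₂/z₁) = ln(19.9/13.5)/ln(60.7/11.0) = 0.38803/1.70805 = 0.2272
Extrapolate from 60.7 m to 134.0 m: V₃ = 19.9 × (134.0/60.7)^0.2272 = 19.9 × 1.1971 = 23.8223 m/s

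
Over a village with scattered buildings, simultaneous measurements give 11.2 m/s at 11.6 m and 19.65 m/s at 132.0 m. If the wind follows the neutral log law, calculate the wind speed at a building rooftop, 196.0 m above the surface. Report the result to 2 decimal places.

Log law: V ∝ ln(z/z₀). From the pair, with r = V₁/V₂ = 0.56997,
ln z₀ = (ln z₁ − r·ln z₂)/(1 − r) = (2.4510 − 0.56997×4.8828)/0.43003 = -0.7722 → z₀ = 0.4620 m
V₃ = V₁ · ln(z₃/z₀)/ln(z₁/z₀) = 11.2 × 6.0503/3.2232 = 21.0236 m/s

21.02 m/s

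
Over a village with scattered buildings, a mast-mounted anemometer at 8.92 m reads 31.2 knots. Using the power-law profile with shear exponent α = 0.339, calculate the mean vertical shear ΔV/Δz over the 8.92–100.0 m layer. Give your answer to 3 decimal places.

0.435 knots/m

Power law: V₂ = V₁ · (z₂/z₁)^α = 31.2 × (11.2108)^0.339 = 70.7915 knots
ΔV/Δz = (70.7915 − 31.2)/(100.0 − 8.92) = 39.5915/91.0800 = 0.43469 knots/m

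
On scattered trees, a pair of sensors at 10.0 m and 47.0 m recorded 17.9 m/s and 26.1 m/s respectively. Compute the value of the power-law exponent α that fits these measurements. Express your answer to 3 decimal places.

Power law: V₂/V₁ = (z₂/z₁)^α ⇒ α = ln(V₂/V₁) / ln(z₂/z₁)
α = ln(26.1/17.9) / ln(47.0/10.0) = ln(1.4581) / ln(4.7000)
  = 0.37713 / 1.54756 = 0.24370

α ≈ 0.244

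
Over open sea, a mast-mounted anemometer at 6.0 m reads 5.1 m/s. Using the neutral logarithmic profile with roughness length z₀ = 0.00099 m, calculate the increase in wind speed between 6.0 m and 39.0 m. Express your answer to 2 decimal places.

1.10 m/s

Log law: V₂ = V₁ · ln(z₂/z₀)/ln(z₁/z₀) = 5.1 × 10.5814/8.7096 = 6.1961 m/s
ΔV = 6.1961 − 5.1 = 1.0961 m/s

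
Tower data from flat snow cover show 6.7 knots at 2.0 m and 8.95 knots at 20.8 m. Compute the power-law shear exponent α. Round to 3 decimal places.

Power law: V₂/V₁ = (z₂/z₁)^α ⇒ α = ln(V₂/V₁) / ln(z₂/z₁)
α = ln(8.95/6.7) / ln(20.8/2.0) = ln(1.3358) / ln(10.4000)
  = 0.28955 / 2.34181 = 0.12364

α ≈ 0.124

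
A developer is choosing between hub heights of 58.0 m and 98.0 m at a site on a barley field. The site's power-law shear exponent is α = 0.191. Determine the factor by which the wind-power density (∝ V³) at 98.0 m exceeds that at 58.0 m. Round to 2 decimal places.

1.35

Speed ratio: V_B/V_A = (z_B/z_A)^α = (98.0/58.0)^0.191 = (1.6897)^0.191 = 1.10537
Power-density ratio: P_B/P_A = (V_B/V_A)³ = (1.10537)³ = 1.35060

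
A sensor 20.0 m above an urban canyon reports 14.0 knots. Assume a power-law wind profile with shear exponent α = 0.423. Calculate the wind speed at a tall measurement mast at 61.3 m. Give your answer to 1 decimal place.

Power-law profile: V₂ = V₁ · (z₂/z₁)^α
V₂ = 14.0 × (61.3/20.0)^0.423 = 14.0 × (3.0650)^0.423
    = 14.0 × 1.6061 = 22.4848 knots

22.5 knots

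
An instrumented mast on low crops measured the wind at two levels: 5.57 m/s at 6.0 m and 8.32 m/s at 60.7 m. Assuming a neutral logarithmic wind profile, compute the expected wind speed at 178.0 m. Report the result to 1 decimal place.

Log law: V ∝ ln(z/z₀). From the pair, with r = V₁/V₂ = 0.66947,
ln z₀ = (ln z₁ − r·ln z₂)/(1 − r) = (1.7918 − 0.66947×4.1059)/0.33053 = -2.8955 → z₀ = 0.05527 m
V₃ = V₁ · ln(z₃/z₀)/ln(z₁/z₀) = 5.57 × 8.0773/4.6873 = 9.5984 m/s

9.6 m/s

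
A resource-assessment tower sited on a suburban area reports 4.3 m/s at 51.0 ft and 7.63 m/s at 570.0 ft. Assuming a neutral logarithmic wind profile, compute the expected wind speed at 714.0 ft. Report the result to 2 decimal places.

Log law: V ∝ ln(z/z₀). From the pair, with r = V₁/V₂ = 0.56356,
ln z₀ = (ln z₁ − r·ln z₂)/(1 − r) = (3.9318 − 0.56356×6.3456)/0.43644 = 0.8149 → z₀ = 2.259 ft
V₃ = V₁ · ln(z₃/z₀)/ln(z₁/z₀) = 4.3 × 5.7560/3.1169 = 7.9407 m/s

7.94 m/s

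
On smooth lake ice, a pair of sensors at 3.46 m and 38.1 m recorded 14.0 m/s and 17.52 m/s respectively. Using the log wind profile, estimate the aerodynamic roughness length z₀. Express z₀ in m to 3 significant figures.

z₀ ≈ 0.000249 m

Log law: V(z) ∝ ln(z/z₀). With r = V₁/V₂ = 14.0/17.52 = 0.79909,
r · ln(z₂/z₀) = ln(z₁/z₀) ⇒ ln z₀ = (ln z₁ − r·ln z₂)/(1 − r)
ln z₀ = (1.24127 − 0.79909×3.64021) / 0.20091 = -8.3000
z₀ = exp(-8.3000) = 0.0002485 m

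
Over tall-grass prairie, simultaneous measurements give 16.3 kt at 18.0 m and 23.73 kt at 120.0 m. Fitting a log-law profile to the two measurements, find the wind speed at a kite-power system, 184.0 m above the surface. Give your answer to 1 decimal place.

Log law: V ∝ ln(z/z₀). From the pair, with r = V₁/V₂ = 0.68689,
ln z₀ = (ln z₁ − r·ln z₂)/(1 − r) = (2.8904 − 0.68689×4.7875)/0.31311 = -1.2715 → z₀ = 0.2804 m
V₃ = V₁ · ln(z₃/z₀)/ln(z₁/z₀) = 16.3 × 6.4865/4.1619 = 25.4041 kt

25.4 kt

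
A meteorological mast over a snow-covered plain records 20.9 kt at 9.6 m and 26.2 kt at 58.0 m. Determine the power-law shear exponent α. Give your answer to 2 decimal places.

α ≈ 0.13

Power law: V₂/V₁ = (z₂/z₁)^α ⇒ α = ln(V₂/V₁) / ln(z₂/z₁)
α = ln(26.2/20.9) / ln(58.0/9.6) = ln(1.2536) / ln(6.0417)
  = 0.22601 / 1.79868 = 0.12565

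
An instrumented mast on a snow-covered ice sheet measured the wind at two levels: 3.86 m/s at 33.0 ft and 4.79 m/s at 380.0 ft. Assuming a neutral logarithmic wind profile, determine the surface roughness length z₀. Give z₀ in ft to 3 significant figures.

z₀ ≈ 0.00130 ft

Log law: V(z) ∝ ln(z/z₀). With r = V₁/V₂ = 3.86/4.79 = 0.80585,
r · ln(z₂/z₀) = ln(z₁/z₀) ⇒ ln z₀ = (ln z₁ − r·ln z₂)/(1 − r)
ln z₀ = (3.49651 − 0.80585×5.94017) / 0.19415 = -6.6460
z₀ = exp(-6.6460) = 0.001299 ft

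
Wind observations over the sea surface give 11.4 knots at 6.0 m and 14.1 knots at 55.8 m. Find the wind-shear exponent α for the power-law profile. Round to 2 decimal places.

α ≈ 0.10

Power law: V₂/V₁ = (z₂/z₁)^α ⇒ α = ln(V₂/V₁) / ln(z₂/z₁)
α = ln(14.1/11.4) / ln(55.8/6.0) = ln(1.2368) / ln(9.3000)
  = 0.21256 / 2.23001 = 0.09532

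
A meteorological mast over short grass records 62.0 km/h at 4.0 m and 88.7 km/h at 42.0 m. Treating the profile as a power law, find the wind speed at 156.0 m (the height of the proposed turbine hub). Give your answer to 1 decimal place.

108.3 km/h

First find α: α = ln(V₂/V₁)/ln(z₂/z₁) = ln(88.7/62.0)/ln(42.0/4.0) = 0.35813/2.35138 = 0.1523
Extrapolate from 42.0 m to 156.0 m: V₃ = 88.7 × (156.0/42.0)^0.1523 = 88.7 × 1.2212 = 108.3224 km/h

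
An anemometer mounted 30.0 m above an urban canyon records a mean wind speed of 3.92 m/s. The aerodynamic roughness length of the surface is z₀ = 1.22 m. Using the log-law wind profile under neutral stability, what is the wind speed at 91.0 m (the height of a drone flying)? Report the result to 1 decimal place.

Log law: V(z) ∝ ln(z/z₀), so V₂/V₁ = ln(z₂/z₀) / ln(z₁/z₀).
ln(91.0/1.22) = 4.3120, ln(30.0/1.22) = 3.2023
V₂ = 3.92 × 4.3120/3.2023 = 3.92 × 1.3465 = 5.2783 m/s

5.3 m/s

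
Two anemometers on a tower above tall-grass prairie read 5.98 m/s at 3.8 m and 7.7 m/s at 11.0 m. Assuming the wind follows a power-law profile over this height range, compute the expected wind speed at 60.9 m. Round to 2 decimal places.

11.57 m/s

First find α: α = ln(V₂/V₁)/ln(z₂/z₁) = ln(7.7/5.98)/ln(11.0/3.8) = 0.25280/1.06289 = 0.2378
Extrapolate from 11.0 m to 60.9 m: V₃ = 7.7 × (60.9/11.0)^0.2378 = 7.7 × 1.5023 = 11.5680 m/s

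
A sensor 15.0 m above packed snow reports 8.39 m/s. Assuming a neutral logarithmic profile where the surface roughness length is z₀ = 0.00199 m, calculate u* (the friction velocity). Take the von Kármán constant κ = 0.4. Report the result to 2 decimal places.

Log law: V(z) = (u*/κ) · ln(z/z₀) ⇒ u* = κ · V / ln(z/z₀)
u* = 0.4 × 8.39 / ln(15.0/0.00199) = 0.4 × 8.39 / 8.9277
   = 3.3560 / 8.9277 = 0.3759 m/s

u* ≈ 0.38 m/s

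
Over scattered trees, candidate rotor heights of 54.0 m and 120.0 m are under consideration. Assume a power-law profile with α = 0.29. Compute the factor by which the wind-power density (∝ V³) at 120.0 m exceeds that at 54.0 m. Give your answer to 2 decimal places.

Speed ratio: V_B/V_A = (z_B/z_A)^α = (120.0/54.0)^0.29 = (2.2222)^0.29 = 1.26057
Power-density ratio: P_B/P_A = (V_B/V_A)³ = (1.26057)³ = 2.00311

2.00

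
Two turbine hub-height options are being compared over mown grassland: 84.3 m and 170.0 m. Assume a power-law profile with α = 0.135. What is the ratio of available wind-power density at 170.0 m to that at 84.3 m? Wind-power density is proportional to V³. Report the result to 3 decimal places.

Speed ratio: V_B/V_A = (z_B/z_A)^α = (170.0/84.3)^0.135 = (2.0166)^0.135 = 1.09932
Power-density ratio: P_B/P_A = (V_B/V_A)³ = (1.09932)³ = 1.32853

1.329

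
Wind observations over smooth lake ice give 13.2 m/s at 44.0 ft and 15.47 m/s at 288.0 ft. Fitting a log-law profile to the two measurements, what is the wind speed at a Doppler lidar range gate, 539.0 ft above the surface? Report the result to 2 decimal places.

16.23 m/s

Log law: V ∝ ln(z/z₀). From the pair, with r = V₁/V₂ = 0.85326,
ln z₀ = (ln z₁ − r·ln z₂)/(1 − r) = (3.7842 − 0.85326×5.6630)/0.14674 = -7.1408 → z₀ = 0.0007921 ft
V₃ = V₁ · ln(z₃/z₀)/ln(z₁/z₀) = 13.2 × 13.4305/10.9250 = 16.2273 m/s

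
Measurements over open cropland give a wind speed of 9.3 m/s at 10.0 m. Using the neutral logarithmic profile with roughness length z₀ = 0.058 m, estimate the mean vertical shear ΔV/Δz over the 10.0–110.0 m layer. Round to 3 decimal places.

Log law: V₂ = V₁ · ln(z₂/z₀)/ln(z₁/z₀) = 9.3 × 7.5478/5.1499 = 13.6303 m/s
ΔV/Δz = (13.6303 − 9.3)/(110.0 − 10.0) = 4.3303/100.0000 = 0.04330 m/s/m

0.043 m/s/m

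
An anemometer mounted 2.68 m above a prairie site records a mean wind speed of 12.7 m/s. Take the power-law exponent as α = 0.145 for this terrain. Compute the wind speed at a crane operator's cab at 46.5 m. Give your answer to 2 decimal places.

Power-law profile: V₂ = V₁ · (z₂/z₁)^α
V₂ = 12.7 × (46.5/2.68)^0.145 = 12.7 × (17.3507)^0.145
    = 12.7 × 1.5125 = 19.2090 m/s

19.21 m/s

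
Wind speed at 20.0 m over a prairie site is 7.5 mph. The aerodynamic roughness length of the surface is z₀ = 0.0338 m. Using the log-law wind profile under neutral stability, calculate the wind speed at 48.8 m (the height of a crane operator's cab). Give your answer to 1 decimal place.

Log law: V(z) ∝ ln(z/z₀), so V₂/V₁ = ln(z₂/z₀) / ln(z₁/z₀).
ln(48.8/0.0338) = 7.2750, ln(20.0/0.0338) = 6.3830
V₂ = 7.5 × 7.2750/6.3830 = 7.5 × 1.1397 = 8.5481 mph

8.5 mph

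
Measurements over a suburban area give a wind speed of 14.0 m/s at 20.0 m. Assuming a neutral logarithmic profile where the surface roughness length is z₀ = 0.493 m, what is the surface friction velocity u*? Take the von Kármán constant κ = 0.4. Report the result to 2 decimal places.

Log law: V(z) = (u*/κ) · ln(z/z₀) ⇒ u* = κ · V / ln(z/z₀)
u* = 0.4 × 14.0 / ln(20.0/0.493) = 0.4 × 14.0 / 3.7030
   = 5.6000 / 3.7030 = 1.5123 m/s

u* ≈ 1.51 m/s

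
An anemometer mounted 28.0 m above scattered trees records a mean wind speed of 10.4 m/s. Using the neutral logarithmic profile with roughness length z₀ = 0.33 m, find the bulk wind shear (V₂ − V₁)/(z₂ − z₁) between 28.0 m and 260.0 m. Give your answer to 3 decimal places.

0.022 m/s/m

Log law: V₂ = V₁ · ln(z₂/z₀)/ln(z₁/z₀) = 10.4 × 6.6693/4.4409 = 15.6188 m/s
ΔV/Δz = (15.6188 − 10.4)/(260.0 − 28.0) = 5.2188/232.0000 = 0.02249 m/s/m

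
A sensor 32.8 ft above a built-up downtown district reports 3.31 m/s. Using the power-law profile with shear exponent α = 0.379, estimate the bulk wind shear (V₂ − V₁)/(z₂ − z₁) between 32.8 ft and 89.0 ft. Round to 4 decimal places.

Power law: V₂ = V₁ · (z₂/z₁)^α = 3.31 × (2.7134)^0.379 = 4.8320 m/s
ΔV/Δz = (4.8320 − 3.31)/(89.0 − 32.8) = 1.5220/56.2000 = 0.02708 m/s/ft

0.0271 m/s/ft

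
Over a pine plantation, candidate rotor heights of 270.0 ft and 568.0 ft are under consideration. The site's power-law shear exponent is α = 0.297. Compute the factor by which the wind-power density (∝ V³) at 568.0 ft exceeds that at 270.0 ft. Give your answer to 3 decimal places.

1.940

Speed ratio: V_B/V_A = (z_B/z_A)^α = (568.0/270.0)^0.297 = (2.1037)^0.297 = 1.24717
Power-density ratio: P_B/P_A = (V_B/V_A)³ = (1.24717)³ = 1.93990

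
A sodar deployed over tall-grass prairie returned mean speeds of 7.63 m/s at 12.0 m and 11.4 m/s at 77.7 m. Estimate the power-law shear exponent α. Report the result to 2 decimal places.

Power law: V₂/V₁ = (z₂/z₁)^α ⇒ α = ln(V₂/V₁) / ln(z₂/z₁)
α = ln(11.4/7.63) / ln(77.7/12.0) = ln(1.4941) / ln(6.4750)
  = 0.40153 / 1.86795 = 0.21496

α ≈ 0.21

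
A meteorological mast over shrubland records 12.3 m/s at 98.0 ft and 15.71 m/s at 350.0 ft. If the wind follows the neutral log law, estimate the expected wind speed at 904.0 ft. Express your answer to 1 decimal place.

Log law: V ∝ ln(z/z₀). From the pair, with r = V₁/V₂ = 0.78294,
ln z₀ = (ln z₁ − r·ln z₂)/(1 − r) = (4.5850 − 0.78294×5.8579)/0.21706 = -0.0067 → z₀ = 0.9934 ft
V₃ = V₁ · ln(z₃/z₀)/ln(z₁/z₀) = 12.3 × 6.8135/4.5916 = 18.2519 m/s

18.3 m/s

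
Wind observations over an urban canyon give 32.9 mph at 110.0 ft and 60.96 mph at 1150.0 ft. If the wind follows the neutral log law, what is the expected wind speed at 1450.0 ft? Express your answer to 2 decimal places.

63.73 mph

Log law: V ∝ ln(z/z₀). From the pair, with r = V₁/V₂ = 0.53970,
ln z₀ = (ln z₁ − r·ln z₂)/(1 − r) = (4.7005 − 0.53970×7.0475)/0.46030 = 1.9486 → z₀ = 7.019 ft
V₃ = V₁ · ln(z₃/z₀)/ln(z₁/z₀) = 32.9 × 5.3307/2.7519 = 63.7313 mph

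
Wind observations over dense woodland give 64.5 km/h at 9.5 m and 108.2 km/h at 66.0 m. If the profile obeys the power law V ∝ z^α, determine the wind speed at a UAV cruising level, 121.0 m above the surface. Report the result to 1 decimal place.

127.2 km/h

First find α: α = ln(V₂/V₁)/ln(z₂/z₁) = ln(108.2/64.5)/ln(66.0/9.5) = 0.51732/1.93836 = 0.2669
Extrapolate from 66.0 m to 121.0 m: V₃ = 108.2 × (121.0/66.0)^0.2669 = 108.2 × 1.1756 = 127.1985 km/h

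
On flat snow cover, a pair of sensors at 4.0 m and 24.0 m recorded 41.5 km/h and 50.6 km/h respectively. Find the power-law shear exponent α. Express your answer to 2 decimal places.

α ≈ 0.11

Power law: V₂/V₁ = (z₂/z₁)^α ⇒ α = ln(V₂/V₁) / ln(z₂/z₁)
α = ln(50.6/41.5) / ln(24.0/4.0) = ln(1.2193) / ln(6.0000)
  = 0.19826 / 1.79176 = 0.11065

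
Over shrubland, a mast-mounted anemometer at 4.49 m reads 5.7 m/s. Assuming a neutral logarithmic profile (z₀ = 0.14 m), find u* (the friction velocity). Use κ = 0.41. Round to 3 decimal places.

u* ≈ 0.674 m/s

Log law: V(z) = (u*/κ) · ln(z/z₀) ⇒ u* = κ · V / ln(z/z₀)
u* = 0.41 × 5.7 / ln(4.49/0.14) = 0.41 × 5.7 / 3.4680
   = 2.3370 / 3.4680 = 0.6739 m/s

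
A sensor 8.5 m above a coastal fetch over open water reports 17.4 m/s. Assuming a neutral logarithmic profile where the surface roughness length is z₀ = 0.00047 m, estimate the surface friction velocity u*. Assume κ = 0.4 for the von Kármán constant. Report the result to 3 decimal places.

u* ≈ 0.710 m/s

Log law: V(z) = (u*/κ) · ln(z/z₀) ⇒ u* = κ · V / ln(z/z₀)
u* = 0.4 × 17.4 / ln(8.5/0.00047) = 0.4 × 17.4 / 9.8028
   = 6.9600 / 9.8028 = 0.7100 m/s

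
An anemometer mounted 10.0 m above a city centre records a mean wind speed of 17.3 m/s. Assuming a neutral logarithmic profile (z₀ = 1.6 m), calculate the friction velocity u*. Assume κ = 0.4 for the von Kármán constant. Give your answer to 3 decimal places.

Log law: V(z) = (u*/κ) · ln(z/z₀) ⇒ u* = κ · V / ln(z/z₀)
u* = 0.4 × 17.3 / ln(10.0/1.6) = 0.4 × 17.3 / 1.8326
   = 6.9200 / 1.8326 = 3.7761 m/s

u* ≈ 3.776 m/s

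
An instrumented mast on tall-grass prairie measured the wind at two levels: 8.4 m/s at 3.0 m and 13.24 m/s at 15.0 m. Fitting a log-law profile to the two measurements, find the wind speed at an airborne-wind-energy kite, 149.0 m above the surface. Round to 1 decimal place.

Log law: V ∝ ln(z/z₀). From the pair, with r = V₁/V₂ = 0.63444,
ln z₀ = (ln z₁ − r·ln z₂)/(1 − r) = (1.0986 − 0.63444×2.7081)/0.36556 = -1.6946 → z₀ = 0.1837 m
V₃ = V₁ · ln(z₃/z₀)/ln(z₁/z₀) = 8.4 × 6.6986/2.7932 = 20.1444 m/s

20.1 m/s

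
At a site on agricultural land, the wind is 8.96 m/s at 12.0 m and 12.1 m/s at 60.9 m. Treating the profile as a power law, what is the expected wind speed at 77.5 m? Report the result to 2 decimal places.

First find α: α = ln(V₂/V₁)/ln(z₂/z₁) = ln(12.1/8.96)/ln(60.9/12.0) = 0.30044/1.62433 = 0.1850
Extrapolate from 60.9 m to 77.5 m: V₃ = 12.1 × (77.5/60.9)^0.1850 = 12.1 × 1.0456 = 12.6517 m/s

12.65 m/s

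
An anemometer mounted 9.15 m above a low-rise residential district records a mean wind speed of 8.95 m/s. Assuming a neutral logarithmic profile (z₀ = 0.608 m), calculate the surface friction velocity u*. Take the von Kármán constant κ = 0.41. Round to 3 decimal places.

u* ≈ 1.353 m/s

Log law: V(z) = (u*/κ) · ln(z/z₀) ⇒ u* = κ · V / ln(z/z₀)
u* = 0.41 × 8.95 / ln(9.15/0.608) = 0.41 × 8.95 / 2.7113
   = 3.6695 / 2.7113 = 1.3534 m/s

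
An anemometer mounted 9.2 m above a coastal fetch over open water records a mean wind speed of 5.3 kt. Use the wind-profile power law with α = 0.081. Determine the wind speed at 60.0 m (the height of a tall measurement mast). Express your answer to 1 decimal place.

Power-law profile: V₂ = V₁ · (z₂/z₁)^α
V₂ = 5.3 × (60.0/9.2)^0.081 = 5.3 × (6.5217)^0.081
    = 5.3 × 1.1640 = 6.1693 kt

6.2 kt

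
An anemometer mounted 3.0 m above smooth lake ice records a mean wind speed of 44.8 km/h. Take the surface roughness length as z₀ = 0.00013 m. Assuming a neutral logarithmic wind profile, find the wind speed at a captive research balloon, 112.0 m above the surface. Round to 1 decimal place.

60.9 km/h

Log law: V(z) ∝ ln(z/z₀), so V₂/V₁ = ln(z₂/z₀) / ln(z₁/z₀).
ln(112.0/0.00013) = 13.6665, ln(3.0/0.00013) = 10.0466
V₂ = 44.8 × 13.6665/10.0466 = 44.8 × 1.3603 = 60.9419 km/h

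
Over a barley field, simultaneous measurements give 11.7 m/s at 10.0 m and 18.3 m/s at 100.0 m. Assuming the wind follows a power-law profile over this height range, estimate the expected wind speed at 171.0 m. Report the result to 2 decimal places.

First find α: α = ln(V₂/V₁)/ln(z₂/z₁) = ln(18.3/11.7)/ln(100.0/10.0) = 0.44731/2.30259 = 0.1943
Extrapolate from 100.0 m to 171.0 m: V₃ = 18.3 × (171.0/100.0)^0.1943 = 18.3 × 1.1098 = 20.3102 m/s

20.31 m/s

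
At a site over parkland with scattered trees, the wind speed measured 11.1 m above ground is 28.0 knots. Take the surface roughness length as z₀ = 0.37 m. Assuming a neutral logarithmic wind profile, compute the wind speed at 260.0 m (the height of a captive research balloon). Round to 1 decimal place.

54.0 knots

Log law: V(z) ∝ ln(z/z₀), so V₂/V₁ = ln(z₂/z₀) / ln(z₁/z₀).
ln(260.0/0.37) = 6.5549, ln(11.1/0.37) = 3.4012
V₂ = 28.0 × 6.5549/3.4012 = 28.0 × 1.9272 = 53.9628 knots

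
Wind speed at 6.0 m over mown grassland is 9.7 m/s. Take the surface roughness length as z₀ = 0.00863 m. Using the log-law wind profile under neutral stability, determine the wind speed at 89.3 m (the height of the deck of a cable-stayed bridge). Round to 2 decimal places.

Log law: V(z) ∝ ln(z/z₀), so V₂/V₁ = ln(z₂/z₀) / ln(z₁/z₀).
ln(89.3/0.00863) = 9.2445, ln(6.0/0.00863) = 6.5443
V₂ = 9.7 × 9.2445/6.5443 = 9.7 × 1.4126 = 13.7023 m/s

13.70 m/s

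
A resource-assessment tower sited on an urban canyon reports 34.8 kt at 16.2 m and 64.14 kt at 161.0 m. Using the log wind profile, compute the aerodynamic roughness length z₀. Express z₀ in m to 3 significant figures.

z₀ ≈ 1.06 m

Log law: V(z) ∝ ln(z/z₀). With r = V₁/V₂ = 34.8/64.14 = 0.54256,
r · ln(z₂/z₀) = ln(z₁/z₀) ⇒ ln z₀ = (ln z₁ − r·ln z₂)/(1 − r)
ln z₀ = (2.78501 − 0.54256×5.08140) / 0.45744 = 0.0613
z₀ = exp(0.0613) = 1.063 m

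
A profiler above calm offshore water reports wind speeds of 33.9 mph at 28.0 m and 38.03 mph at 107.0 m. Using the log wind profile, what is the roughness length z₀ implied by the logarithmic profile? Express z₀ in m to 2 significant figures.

Log law: V(z) ∝ ln(z/z₀). With r = V₁/V₂ = 33.9/38.03 = 0.89140,
r · ln(z₂/z₀) = ln(z₁/z₀) ⇒ ln z₀ = (ln z₁ − r·ln z₂)/(1 − r)
ln z₀ = (3.33220 − 0.89140×4.67283) / 0.10860 = -7.6720
z₀ = exp(-7.6720) = 0.0004657 m

z₀ ≈ 0.00047 m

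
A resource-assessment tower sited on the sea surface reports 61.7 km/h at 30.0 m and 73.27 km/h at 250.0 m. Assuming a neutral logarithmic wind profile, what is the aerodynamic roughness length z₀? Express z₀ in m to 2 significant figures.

z₀ ≈ 0.00037 m

Log law: V(z) ∝ ln(z/z₀). With r = V₁/V₂ = 61.7/73.27 = 0.84209,
r · ln(z₂/z₀) = ln(z₁/z₀) ⇒ ln z₀ = (ln z₁ − r·ln z₂)/(1 − r)
ln z₀ = (3.40120 − 0.84209×5.52146) / 0.15791 = -7.9057
z₀ = exp(-7.9057) = 0.0003687 m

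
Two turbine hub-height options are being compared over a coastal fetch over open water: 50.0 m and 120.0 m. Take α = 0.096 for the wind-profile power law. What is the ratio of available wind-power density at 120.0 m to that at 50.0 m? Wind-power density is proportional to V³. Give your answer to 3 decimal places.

Speed ratio: V_B/V_A = (z_B/z_A)^α = (120.0/50.0)^0.096 = (2.4000)^0.096 = 1.08768
Power-density ratio: P_B/P_A = (V_B/V_A)³ = (1.08768)³ = 1.28677

1.287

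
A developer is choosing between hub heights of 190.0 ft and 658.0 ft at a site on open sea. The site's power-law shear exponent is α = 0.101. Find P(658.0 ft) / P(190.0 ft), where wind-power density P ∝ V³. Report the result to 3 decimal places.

Speed ratio: V_B/V_A = (z_B/z_A)^α = (658.0/190.0)^0.101 = (3.4632)^0.101 = 1.13367
Power-density ratio: P_B/P_A = (V_B/V_A)³ = (1.13367)³ = 1.45700

1.457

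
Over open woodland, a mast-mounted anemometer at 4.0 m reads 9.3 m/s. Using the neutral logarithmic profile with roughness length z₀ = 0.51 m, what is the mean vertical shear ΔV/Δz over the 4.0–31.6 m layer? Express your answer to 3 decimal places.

0.338 m/s/m

Log law: V₂ = V₁ · ln(z₂/z₀)/ln(z₁/z₀) = 9.3 × 4.1265/2.0596 = 18.6326 m/s
ΔV/Δz = (18.6326 − 9.3)/(31.6 − 4.0) = 9.3326/27.6000 = 0.33814 m/s/m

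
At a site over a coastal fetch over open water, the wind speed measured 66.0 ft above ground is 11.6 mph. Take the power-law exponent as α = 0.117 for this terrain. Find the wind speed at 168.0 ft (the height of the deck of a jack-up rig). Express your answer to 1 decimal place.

Power-law profile: V₂ = V₁ · (z₂/z₁)^α
V₂ = 11.6 × (168.0/66.0)^0.117 = 11.6 × (2.5455)^0.117
    = 11.6 × 1.1155 = 12.9399 mph

12.9 mph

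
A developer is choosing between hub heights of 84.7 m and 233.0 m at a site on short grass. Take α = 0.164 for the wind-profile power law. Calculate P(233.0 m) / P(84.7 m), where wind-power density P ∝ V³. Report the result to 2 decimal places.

Speed ratio: V_B/V_A = (z_B/z_A)^α = (233.0/84.7)^0.164 = (2.7509)^0.164 = 1.18052
Power-density ratio: P_B/P_A = (V_B/V_A)³ = (1.18052)³ = 1.64521

1.65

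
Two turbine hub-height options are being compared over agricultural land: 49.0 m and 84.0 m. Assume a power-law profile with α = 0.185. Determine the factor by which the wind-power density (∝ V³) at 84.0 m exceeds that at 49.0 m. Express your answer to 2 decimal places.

Speed ratio: V_B/V_A = (z_B/z_A)^α = (84.0/49.0)^0.185 = (1.7143)^0.185 = 1.10486
Power-density ratio: P_B/P_A = (V_B/V_A)³ = (1.10486)³ = 1.34870

1.35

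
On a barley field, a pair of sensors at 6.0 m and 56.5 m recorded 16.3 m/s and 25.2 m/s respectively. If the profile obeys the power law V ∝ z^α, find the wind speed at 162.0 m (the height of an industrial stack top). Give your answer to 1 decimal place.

30.9 m/s

First find α: α = ln(V₂/V₁)/ln(z₂/z₁) = ln(25.2/16.3)/ln(56.5/6.0) = 0.43568/2.24248 = 0.1943
Extrapolate from 56.5 m to 162.0 m: V₃ = 25.2 × (162.0/56.5)^0.1943 = 25.2 × 1.2271 = 30.9228 m/s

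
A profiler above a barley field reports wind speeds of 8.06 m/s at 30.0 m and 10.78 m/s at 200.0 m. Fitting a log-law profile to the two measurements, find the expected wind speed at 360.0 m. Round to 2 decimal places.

11.62 m/s

Log law: V ∝ ln(z/z₀). From the pair, with r = V₁/V₂ = 0.74768,
ln z₀ = (ln z₁ − r·ln z₂)/(1 − r) = (3.4012 − 0.74768×5.2983)/0.25232 = -2.2204 → z₀ = 0.1086 m
V₃ = V₁ · ln(z₃/z₀)/ln(z₁/z₀) = 8.06 × 8.1065/5.6216 = 11.6227 m/s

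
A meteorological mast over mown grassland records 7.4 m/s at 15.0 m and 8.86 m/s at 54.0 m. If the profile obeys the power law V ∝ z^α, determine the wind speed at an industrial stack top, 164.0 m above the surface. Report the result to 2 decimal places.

10.36 m/s

First find α: α = ln(V₂/V₁)/ln(z₂/z₁) = ln(8.86/7.4)/ln(54.0/15.0) = 0.18007/1.28093 = 0.1406
Extrapolate from 54.0 m to 164.0 m: V₃ = 8.86 × (164.0/54.0)^0.1406 = 8.86 × 1.1690 = 10.3575 m/s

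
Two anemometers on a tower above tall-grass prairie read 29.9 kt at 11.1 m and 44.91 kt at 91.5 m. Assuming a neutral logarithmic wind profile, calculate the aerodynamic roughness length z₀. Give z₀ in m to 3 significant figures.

z₀ ≈ 0.166 m

Log law: V(z) ∝ ln(z/z₀). With r = V₁/V₂ = 29.9/44.91 = 0.66578,
r · ln(z₂/z₀) = ln(z₁/z₀) ⇒ ln z₀ = (ln z₁ − r·ln z₂)/(1 − r)
ln z₀ = (2.40695 − 0.66578×4.51634) / 0.33422 = -1.7950
z₀ = exp(-1.7950) = 0.1661 m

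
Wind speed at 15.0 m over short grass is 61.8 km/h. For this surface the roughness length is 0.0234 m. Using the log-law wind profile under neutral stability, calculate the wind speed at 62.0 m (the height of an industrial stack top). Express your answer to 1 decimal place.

Log law: V(z) ∝ ln(z/z₀), so V₂/V₁ = ln(z₂/z₀) / ln(z₁/z₀).
ln(62.0/0.0234) = 7.8822, ln(15.0/0.0234) = 6.4631
V₂ = 61.8 × 7.8822/6.4631 = 61.8 × 1.2196 = 75.3693 km/h

75.4 km/h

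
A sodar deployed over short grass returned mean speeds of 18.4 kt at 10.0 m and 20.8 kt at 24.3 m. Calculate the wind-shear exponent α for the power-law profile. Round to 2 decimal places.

α ≈ 0.14

Power law: V₂/V₁ = (z₂/z₁)^α ⇒ α = ln(V₂/V₁) / ln(z₂/z₁)
α = ln(20.8/18.4) / ln(24.3/10.0) = ln(1.1304) / ln(2.4300)
  = 0.12260 / 0.88789 = 0.13808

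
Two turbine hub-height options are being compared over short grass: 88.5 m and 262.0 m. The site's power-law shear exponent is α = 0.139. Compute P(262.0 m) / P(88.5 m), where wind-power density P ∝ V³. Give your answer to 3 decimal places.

Speed ratio: V_B/V_A = (z_B/z_A)^α = (262.0/88.5)^0.139 = (2.9605)^0.139 = 1.16284
Power-density ratio: P_B/P_A = (V_B/V_A)³ = (1.16284)³ = 1.57238

1.572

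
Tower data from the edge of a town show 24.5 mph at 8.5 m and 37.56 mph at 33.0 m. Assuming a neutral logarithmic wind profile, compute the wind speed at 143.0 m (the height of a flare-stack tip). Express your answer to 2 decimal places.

51.68 mph

Log law: V ∝ ln(z/z₀). From the pair, with r = V₁/V₂ = 0.65229,
ln z₀ = (ln z₁ − r·ln z₂)/(1 − r) = (2.1401 − 0.65229×3.4965)/0.34771 = -0.4046 → z₀ = 0.6673 m
V₃ = V₁ · ln(z₃/z₀)/ln(z₁/z₀) = 24.5 × 5.3674/2.5446 = 51.6781 mph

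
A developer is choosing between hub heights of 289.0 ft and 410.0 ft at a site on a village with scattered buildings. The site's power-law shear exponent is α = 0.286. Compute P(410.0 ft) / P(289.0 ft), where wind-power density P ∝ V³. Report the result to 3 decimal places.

1.350

Speed ratio: V_B/V_A = (z_B/z_A)^α = (410.0/289.0)^0.286 = (1.4187)^0.286 = 1.10520
Power-density ratio: P_B/P_A = (V_B/V_A)³ = (1.10520)³ = 1.34995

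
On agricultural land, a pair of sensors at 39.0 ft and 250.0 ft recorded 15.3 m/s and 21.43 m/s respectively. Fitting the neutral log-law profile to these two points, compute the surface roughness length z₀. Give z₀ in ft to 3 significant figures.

z₀ ≈ 0.378 ft

Log law: V(z) ∝ ln(z/z₀). With r = V₁/V₂ = 15.3/21.43 = 0.71395,
r · ln(z₂/z₀) = ln(z₁/z₀) ⇒ ln z₀ = (ln z₁ − r·ln z₂)/(1 − r)
ln z₀ = (3.66356 − 0.71395×5.52146) / 0.28605 = -0.9736
z₀ = exp(-0.9736) = 0.3777 ft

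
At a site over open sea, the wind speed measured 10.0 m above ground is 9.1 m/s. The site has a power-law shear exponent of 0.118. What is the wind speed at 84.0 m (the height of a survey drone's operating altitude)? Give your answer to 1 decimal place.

11.7 m/s

Power-law profile: V₂ = V₁ · (z₂/z₁)^α
V₂ = 9.1 × (84.0/10.0)^0.118 = 9.1 × (8.4000)^0.118
    = 9.1 × 1.2855 = 11.6979 m/s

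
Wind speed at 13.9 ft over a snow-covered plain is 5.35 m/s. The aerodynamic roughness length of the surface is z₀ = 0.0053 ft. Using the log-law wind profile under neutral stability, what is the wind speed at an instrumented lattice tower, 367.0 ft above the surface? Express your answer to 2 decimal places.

7.57 m/s

Log law: V(z) ∝ ln(z/z₀), so V₂/V₁ = ln(z₂/z₀) / ln(z₁/z₀).
ln(367.0/0.0053) = 11.1454, ln(13.9/0.0053) = 7.8719
V₂ = 5.35 × 11.1454/7.8719 = 5.35 × 1.4158 = 7.5747 m/s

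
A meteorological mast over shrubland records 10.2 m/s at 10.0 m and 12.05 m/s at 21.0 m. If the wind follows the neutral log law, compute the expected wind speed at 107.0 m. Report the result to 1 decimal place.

Log law: V ∝ ln(z/z₀). From the pair, with r = V₁/V₂ = 0.84647,
ln z₀ = (ln z₁ − r·ln z₂)/(1 − r) = (2.3026 − 0.84647×3.0445)/0.15353 = -1.7881 → z₀ = 0.1673 m
V₃ = V₁ · ln(z₃/z₀)/ln(z₁/z₀) = 10.2 × 6.4609/4.0907 = 16.1101 m/s

16.1 m/s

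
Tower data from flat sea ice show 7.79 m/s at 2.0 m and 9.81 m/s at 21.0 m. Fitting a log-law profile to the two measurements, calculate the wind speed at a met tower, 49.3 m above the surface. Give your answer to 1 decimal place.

10.5 m/s

Log law: V ∝ ln(z/z₀). From the pair, with r = V₁/V₂ = 0.79409,
ln z₀ = (ln z₁ − r·ln z₂)/(1 − r) = (0.6931 − 0.79409×3.0445)/0.20591 = -8.3748 → z₀ = 0.0002306 m
V₃ = V₁ · ln(z₃/z₀)/ln(z₁/z₀) = 7.79 × 12.2727/9.0679 = 10.5431 m/s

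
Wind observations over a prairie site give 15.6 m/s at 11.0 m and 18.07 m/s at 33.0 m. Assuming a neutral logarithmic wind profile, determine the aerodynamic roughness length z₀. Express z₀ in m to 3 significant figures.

z₀ ≈ 0.0107 m

Log law: V(z) ∝ ln(z/z₀). With r = V₁/V₂ = 15.6/18.07 = 0.86331,
r · ln(z₂/z₀) = ln(z₁/z₀) ⇒ ln z₀ = (ln z₁ − r·ln z₂)/(1 − r)
ln z₀ = (2.39790 − 0.86331×3.49651) / 0.13669 = -4.5407
z₀ = exp(-4.5407) = 0.01067 m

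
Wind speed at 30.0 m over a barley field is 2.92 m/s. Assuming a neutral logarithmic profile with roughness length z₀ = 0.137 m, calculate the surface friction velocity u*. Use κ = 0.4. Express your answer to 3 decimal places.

Log law: V(z) = (u*/κ) · ln(z/z₀) ⇒ u* = κ · V / ln(z/z₀)
u* = 0.4 × 2.92 / ln(30.0/0.137) = 0.4 × 2.92 / 5.3890
   = 1.1680 / 5.3890 = 0.2167 m/s

u* ≈ 0.217 m/s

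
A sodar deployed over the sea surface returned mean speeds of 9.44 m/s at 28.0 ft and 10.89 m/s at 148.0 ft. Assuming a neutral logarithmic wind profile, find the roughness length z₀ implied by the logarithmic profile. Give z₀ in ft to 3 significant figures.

Log law: V(z) ∝ ln(z/z₀). With r = V₁/V₂ = 9.44/10.89 = 0.86685,
r · ln(z₂/z₀) = ln(z₁/z₀) ⇒ ln z₀ = (ln z₁ − r·ln z₂)/(1 − r)
ln z₀ = (3.33220 − 0.86685×4.99721) / 0.13315 = -7.5076
z₀ = exp(-7.5076) = 0.0005489 ft

z₀ ≈ 0.000549 ft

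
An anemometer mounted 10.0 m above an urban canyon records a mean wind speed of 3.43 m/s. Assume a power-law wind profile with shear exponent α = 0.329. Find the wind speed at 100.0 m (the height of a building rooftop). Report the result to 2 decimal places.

Power-law profile: V₂ = V₁ · (z₂/z₁)^α
V₂ = 3.43 × (100.0/10.0)^0.329 = 3.43 × (10.0000)^0.329
    = 3.43 × 2.1330 = 7.3163 m/s

7.32 m/s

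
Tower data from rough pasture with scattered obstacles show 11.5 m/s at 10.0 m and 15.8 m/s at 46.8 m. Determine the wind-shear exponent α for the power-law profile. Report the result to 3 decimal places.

Power law: V₂/V₁ = (z₂/z₁)^α ⇒ α = ln(V₂/V₁) / ln(z₂/z₁)
α = ln(15.8/11.5) / ln(46.8/10.0) = ln(1.3739) / ln(4.6800)
  = 0.31766 / 1.54330 = 0.20583

α ≈ 0.206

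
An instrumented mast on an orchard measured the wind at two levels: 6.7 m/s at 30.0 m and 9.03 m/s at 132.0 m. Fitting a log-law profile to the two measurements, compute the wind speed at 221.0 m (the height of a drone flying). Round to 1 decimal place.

Log law: V ∝ ln(z/z₀). From the pair, with r = V₁/V₂ = 0.74197,
ln z₀ = (ln z₁ − r·ln z₂)/(1 − r) = (3.4012 − 0.74197×4.8828)/0.25803 = -0.8592 → z₀ = 0.4235 m
V₃ = V₁ · ln(z₃/z₀)/ln(z₁/z₀) = 6.7 × 6.2574/4.2604 = 9.8405 m/s

9.8 m/s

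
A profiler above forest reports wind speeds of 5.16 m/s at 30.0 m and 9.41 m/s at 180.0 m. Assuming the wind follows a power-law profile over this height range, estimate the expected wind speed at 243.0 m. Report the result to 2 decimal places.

First find α: α = ln(V₂/V₁)/ln(z₂/z₁) = ln(9.41/5.16)/ln(180.0/30.0) = 0.60084/1.79176 = 0.3353
Extrapolate from 180.0 m to 243.0 m: V₃ = 9.41 × (243.0/180.0)^0.3353 = 9.41 × 1.1059 = 10.4063 m/s

10.41 m/s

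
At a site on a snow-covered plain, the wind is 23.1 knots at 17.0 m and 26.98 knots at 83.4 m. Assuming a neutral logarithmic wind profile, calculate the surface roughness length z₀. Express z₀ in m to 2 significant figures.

Log law: V(z) ∝ ln(z/z₀). With r = V₁/V₂ = 23.1/26.98 = 0.85619,
r · ln(z₂/z₀) = ln(z₁/z₀) ⇒ ln z₀ = (ln z₁ − r·ln z₂)/(1 − r)
ln z₀ = (2.83321 − 0.85619×4.42365) / 0.14381 = -6.6356
z₀ = exp(-6.6356) = 0.001313 m

z₀ ≈ 0.0013 m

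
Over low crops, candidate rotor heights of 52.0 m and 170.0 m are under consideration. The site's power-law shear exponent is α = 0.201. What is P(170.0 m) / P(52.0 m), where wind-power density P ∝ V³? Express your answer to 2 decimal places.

Speed ratio: V_B/V_A = (z_B/z_A)^α = (170.0/52.0)^0.201 = (3.2692)^0.201 = 1.26883
Power-density ratio: P_B/P_A = (V_B/V_A)³ = (1.26883)³ = 2.04273

2.04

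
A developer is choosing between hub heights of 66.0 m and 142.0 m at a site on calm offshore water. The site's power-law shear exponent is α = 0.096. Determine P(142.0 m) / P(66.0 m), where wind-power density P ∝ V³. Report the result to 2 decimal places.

1.25

Speed ratio: V_B/V_A = (z_B/z_A)^α = (142.0/66.0)^0.096 = (2.1515)^0.096 = 1.07633
Power-density ratio: P_B/P_A = (V_B/V_A)³ = (1.07633)³ = 1.24690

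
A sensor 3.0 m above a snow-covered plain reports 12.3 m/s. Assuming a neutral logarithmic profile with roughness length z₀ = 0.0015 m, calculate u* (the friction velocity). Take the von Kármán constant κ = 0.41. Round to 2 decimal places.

Log law: V(z) = (u*/κ) · ln(z/z₀) ⇒ u* = κ · V / ln(z/z₀)
u* = 0.41 × 12.3 / ln(3.0/0.0015) = 0.41 × 12.3 / 7.6009
   = 5.0430 / 7.6009 = 0.6635 m/s

u* ≈ 0.66 m/s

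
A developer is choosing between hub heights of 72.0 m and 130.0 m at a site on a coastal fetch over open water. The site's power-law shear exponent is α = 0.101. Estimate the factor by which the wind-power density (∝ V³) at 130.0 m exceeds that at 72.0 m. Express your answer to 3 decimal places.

1.196

Speed ratio: V_B/V_A = (z_B/z_A)^α = (130.0/72.0)^0.101 = (1.8056)^0.101 = 1.06149
Power-density ratio: P_B/P_A = (V_B/V_A)³ = (1.06149)³ = 1.19606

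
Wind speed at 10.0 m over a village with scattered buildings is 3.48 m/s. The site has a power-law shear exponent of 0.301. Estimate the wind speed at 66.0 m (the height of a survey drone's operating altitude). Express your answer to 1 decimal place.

Power-law profile: V₂ = V₁ · (z₂/z₁)^α
V₂ = 3.48 × (66.0/10.0)^0.301 = 3.48 × (6.6000)^0.301
    = 3.48 × 1.7647 = 6.1413 m/s

6.1 m/s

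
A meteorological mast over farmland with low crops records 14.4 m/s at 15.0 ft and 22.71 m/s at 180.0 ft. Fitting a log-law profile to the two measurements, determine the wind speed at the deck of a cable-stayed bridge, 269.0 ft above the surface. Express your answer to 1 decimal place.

24.1 m/s

Log law: V ∝ ln(z/z₀). From the pair, with r = V₁/V₂ = 0.63408,
ln z₀ = (ln z₁ − r·ln z₂)/(1 − r) = (2.7081 − 0.63408×5.1930)/0.36592 = -1.5979 → z₀ = 0.2023 ft
V₃ = V₁ · ln(z₃/z₀)/ln(z₁/z₀) = 14.4 × 7.1926/4.3060 = 24.0535 m/s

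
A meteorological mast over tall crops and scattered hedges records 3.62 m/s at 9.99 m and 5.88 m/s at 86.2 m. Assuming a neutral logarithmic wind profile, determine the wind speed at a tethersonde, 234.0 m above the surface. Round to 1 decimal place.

6.9 m/s

Log law: V ∝ ln(z/z₀). From the pair, with r = V₁/V₂ = 0.61565,
ln z₀ = (ln z₁ − r·ln z₂)/(1 − r) = (2.3016 − 0.61565×4.4567)/0.38435 = -1.1504 → z₀ = 0.3165 m
V₃ = V₁ · ln(z₃/z₀)/ln(z₁/z₀) = 3.62 × 6.6057/3.4520 = 6.9273 m/s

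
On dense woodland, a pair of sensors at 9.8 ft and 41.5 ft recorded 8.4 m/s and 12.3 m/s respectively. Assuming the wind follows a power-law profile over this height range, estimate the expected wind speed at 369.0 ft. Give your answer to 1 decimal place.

21.9 m/s

First find α: α = ln(V₂/V₁)/ln(z₂/z₁) = ln(12.3/8.4)/ln(41.5/9.8) = 0.38137/1.44331 = 0.2642
Extrapolate from 41.5 ft to 369.0 ft: V₃ = 12.3 × (369.0/41.5)^0.2642 = 12.3 × 1.7814 = 21.9106 m/s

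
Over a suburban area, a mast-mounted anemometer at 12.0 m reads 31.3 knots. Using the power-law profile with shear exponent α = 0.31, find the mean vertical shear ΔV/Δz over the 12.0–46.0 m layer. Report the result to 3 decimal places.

Power law: V₂ = V₁ · (z₂/z₁)^α = 31.3 × (3.8333)^0.31 = 47.4737 knots
ΔV/Δz = (47.4737 − 31.3)/(46.0 − 12.0) = 16.1737/34.0000 = 0.47570 knots/m

0.476 knots/m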